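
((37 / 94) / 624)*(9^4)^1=80919 / 19552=4.14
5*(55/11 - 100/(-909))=23225/909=25.55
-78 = -78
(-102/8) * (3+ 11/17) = -93/2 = -46.50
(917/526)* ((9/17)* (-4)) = -16506/4471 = -3.69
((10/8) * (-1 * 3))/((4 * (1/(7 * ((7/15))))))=-49/16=-3.06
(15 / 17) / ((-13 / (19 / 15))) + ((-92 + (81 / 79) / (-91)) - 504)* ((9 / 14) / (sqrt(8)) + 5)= -364212132 / 122213 - 38562525* sqrt(2) / 402584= -3115.61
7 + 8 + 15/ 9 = 50/ 3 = 16.67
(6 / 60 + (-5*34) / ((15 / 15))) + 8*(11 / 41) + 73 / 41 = -68049 / 410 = -165.97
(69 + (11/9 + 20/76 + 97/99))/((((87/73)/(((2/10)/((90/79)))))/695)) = 53878814569/7364115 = 7316.40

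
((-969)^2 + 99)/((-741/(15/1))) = -4695300/247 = -19009.31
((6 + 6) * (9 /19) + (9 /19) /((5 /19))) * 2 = 1422 /95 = 14.97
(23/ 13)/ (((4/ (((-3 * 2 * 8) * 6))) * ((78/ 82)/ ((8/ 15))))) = -60352/ 845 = -71.42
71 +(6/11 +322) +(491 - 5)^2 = 236589.55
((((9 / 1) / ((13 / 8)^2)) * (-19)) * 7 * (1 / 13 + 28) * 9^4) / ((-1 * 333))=20384239680 / 81289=250762.58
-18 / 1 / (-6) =3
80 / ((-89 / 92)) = -7360 / 89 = -82.70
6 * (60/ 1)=360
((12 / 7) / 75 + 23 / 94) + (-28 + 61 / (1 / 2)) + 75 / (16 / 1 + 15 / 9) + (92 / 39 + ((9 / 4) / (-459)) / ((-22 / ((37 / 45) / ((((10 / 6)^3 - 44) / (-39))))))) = 2727167252906953 / 27035925516600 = 100.87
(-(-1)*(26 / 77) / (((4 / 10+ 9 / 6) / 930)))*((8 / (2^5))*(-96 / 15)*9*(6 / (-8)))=2611440 / 1463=1784.99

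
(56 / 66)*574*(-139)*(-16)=35744128 / 33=1083155.39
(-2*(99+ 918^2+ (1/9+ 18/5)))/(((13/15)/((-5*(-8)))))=-3034176160/39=-77799388.72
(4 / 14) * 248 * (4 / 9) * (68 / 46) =67456 / 1449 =46.55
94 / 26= 47 / 13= 3.62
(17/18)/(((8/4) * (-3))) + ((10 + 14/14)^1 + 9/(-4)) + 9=475/27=17.59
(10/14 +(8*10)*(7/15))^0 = 1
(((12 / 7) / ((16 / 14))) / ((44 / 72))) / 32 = 27 / 352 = 0.08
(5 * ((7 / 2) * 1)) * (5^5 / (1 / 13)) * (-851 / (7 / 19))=-3284328125 / 2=-1642164062.50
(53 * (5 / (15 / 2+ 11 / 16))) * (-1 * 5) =-21200 / 131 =-161.83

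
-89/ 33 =-2.70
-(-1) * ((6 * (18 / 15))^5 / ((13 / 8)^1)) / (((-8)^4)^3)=59049 / 340787200000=0.00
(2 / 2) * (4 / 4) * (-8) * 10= -80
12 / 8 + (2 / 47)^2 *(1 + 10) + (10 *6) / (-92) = 88175 / 101614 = 0.87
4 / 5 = 0.80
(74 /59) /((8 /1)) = 37 /236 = 0.16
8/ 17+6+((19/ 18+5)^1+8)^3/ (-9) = -269529029/ 892296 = -302.06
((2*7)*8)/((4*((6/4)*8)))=7/3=2.33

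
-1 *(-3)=3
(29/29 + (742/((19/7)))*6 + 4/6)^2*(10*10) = 875852656900/3249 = 269576071.68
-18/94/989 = -9/46483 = -0.00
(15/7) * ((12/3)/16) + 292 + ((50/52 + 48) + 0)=341.50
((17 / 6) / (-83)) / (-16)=17 / 7968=0.00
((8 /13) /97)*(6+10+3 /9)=392 /3783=0.10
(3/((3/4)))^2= 16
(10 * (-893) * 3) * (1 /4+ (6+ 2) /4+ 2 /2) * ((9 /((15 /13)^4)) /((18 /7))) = -2320952543 /13500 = -171922.41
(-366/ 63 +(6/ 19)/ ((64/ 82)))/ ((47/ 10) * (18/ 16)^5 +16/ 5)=-706662400/ 1525727721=-0.46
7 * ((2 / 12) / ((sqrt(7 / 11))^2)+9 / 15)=181 / 30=6.03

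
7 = 7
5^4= 625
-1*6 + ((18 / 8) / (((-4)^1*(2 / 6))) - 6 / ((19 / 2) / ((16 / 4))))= -3105 / 304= -10.21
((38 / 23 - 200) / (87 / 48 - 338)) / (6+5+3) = 36496 / 866019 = 0.04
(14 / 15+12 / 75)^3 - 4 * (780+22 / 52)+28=-16959800966 / 5484375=-3092.39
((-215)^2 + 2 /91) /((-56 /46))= -96748971 /2548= -37970.55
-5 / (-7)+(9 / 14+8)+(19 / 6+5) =368 / 21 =17.52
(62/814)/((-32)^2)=31/416768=0.00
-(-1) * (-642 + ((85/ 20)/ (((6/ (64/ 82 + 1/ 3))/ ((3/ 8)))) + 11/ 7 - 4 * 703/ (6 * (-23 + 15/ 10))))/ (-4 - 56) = 162791747/ 15796480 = 10.31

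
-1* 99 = -99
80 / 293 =0.27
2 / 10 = 1 / 5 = 0.20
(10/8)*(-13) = -16.25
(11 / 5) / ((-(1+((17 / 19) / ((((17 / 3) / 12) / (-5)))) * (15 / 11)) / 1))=2299 / 12455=0.18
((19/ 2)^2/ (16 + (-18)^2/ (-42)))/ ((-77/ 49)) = -17689/ 2552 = -6.93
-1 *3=-3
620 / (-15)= -124 / 3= -41.33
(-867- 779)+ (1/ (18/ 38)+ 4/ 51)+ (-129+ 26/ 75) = -6779674/ 3825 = -1772.46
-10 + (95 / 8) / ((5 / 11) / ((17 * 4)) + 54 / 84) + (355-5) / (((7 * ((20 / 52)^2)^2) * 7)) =20968551 / 62650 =334.69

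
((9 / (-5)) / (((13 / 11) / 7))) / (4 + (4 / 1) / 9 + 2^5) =-6237 / 21320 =-0.29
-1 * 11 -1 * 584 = -595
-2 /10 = -1 /5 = -0.20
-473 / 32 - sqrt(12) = -18.25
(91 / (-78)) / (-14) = 1 / 12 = 0.08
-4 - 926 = -930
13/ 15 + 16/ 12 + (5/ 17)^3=54668/ 24565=2.23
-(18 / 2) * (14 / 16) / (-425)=0.02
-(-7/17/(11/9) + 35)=-6482/187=-34.66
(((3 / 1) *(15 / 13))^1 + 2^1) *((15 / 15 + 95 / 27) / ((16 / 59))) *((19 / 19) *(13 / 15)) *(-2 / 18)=-255529 / 29160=-8.76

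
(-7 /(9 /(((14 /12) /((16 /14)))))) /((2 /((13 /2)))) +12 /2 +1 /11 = 66727 /19008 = 3.51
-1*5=-5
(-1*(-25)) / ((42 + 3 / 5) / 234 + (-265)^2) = 9750 / 27387821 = 0.00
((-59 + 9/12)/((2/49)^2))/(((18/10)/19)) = -53146135/144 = -369070.38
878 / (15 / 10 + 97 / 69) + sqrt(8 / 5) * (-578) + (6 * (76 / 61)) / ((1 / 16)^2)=54202140 / 24461 - 1156 * sqrt(10) / 5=1484.74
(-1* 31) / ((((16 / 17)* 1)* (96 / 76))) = -10013 / 384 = -26.08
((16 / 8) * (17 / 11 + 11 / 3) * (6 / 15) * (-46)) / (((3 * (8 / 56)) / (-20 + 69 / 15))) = 1550752 / 225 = 6892.23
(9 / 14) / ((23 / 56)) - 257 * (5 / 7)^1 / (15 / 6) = -11570 / 161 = -71.86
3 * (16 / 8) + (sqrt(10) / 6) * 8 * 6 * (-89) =6 - 712 * sqrt(10) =-2245.54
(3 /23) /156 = 1 /1196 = 0.00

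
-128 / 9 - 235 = -249.22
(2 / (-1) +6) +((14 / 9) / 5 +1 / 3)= 209 / 45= 4.64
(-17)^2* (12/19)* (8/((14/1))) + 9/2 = 28941/266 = 108.80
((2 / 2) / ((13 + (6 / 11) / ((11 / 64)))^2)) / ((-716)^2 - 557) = 14641 / 1961261843051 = 0.00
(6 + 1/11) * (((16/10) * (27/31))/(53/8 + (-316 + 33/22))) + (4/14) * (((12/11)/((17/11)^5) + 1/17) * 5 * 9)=32272722962442/13912660495195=2.32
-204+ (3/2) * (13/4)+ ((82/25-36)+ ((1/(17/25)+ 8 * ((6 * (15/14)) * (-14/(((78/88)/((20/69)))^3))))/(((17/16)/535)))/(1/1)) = -1523029312056406979/125148722938200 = -12169.76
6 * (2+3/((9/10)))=32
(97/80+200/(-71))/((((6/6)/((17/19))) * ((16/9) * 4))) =-0.20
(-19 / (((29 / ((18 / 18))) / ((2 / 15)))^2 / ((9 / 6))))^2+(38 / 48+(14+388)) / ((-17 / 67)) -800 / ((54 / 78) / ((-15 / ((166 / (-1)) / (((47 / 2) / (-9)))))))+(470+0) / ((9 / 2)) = -163070496452952259 / 134726421285000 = -1210.38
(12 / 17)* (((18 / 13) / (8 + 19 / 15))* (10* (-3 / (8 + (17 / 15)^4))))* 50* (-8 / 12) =164025000000 / 15006876599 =10.93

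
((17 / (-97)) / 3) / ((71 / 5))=-85 / 20661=-0.00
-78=-78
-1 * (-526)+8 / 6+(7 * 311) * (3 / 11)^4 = 539.38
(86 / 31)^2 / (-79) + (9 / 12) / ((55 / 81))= 16821197 / 16702180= 1.01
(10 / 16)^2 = 25 / 64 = 0.39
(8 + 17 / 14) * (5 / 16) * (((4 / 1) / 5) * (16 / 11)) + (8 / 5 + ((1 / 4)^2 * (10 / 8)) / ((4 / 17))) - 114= -10715179 / 98560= -108.72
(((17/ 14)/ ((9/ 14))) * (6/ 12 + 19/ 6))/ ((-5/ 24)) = -1496/ 45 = -33.24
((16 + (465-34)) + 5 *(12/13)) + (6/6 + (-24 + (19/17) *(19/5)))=478313/1105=432.86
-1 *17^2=-289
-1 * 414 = -414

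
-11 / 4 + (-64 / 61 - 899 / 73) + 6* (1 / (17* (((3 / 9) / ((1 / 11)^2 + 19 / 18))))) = -549144135 / 36639284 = -14.99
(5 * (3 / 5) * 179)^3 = 154854153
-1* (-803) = 803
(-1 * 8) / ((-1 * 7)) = 8 / 7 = 1.14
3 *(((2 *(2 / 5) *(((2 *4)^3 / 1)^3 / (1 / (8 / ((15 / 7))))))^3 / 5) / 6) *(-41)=-557092824719049689789004286787584 / 2109375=-264103265051993927011083500.00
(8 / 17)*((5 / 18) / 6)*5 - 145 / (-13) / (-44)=-37955 / 262548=-0.14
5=5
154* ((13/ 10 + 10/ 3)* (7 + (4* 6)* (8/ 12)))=246169/ 15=16411.27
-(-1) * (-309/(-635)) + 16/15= 2959/1905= 1.55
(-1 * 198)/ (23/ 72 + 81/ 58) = -413424/ 3583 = -115.38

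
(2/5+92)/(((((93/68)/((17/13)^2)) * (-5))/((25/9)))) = -3026408/47151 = -64.19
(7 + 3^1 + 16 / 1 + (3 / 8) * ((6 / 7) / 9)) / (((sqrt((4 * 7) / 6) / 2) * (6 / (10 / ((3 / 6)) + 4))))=729 * sqrt(42) / 49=96.42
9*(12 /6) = 18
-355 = -355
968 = 968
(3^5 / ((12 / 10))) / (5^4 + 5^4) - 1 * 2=-919 / 500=-1.84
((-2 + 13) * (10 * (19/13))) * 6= 12540/13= 964.62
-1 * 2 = -2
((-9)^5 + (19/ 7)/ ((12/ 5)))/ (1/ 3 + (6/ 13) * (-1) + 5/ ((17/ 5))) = -1096164641/ 24920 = -43987.35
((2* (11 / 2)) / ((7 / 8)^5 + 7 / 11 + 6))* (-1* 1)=-1.54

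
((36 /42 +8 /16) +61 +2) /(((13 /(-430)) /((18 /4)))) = -9579.31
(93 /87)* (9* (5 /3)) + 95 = 3220 /29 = 111.03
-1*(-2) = 2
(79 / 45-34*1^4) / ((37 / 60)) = -5804 / 111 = -52.29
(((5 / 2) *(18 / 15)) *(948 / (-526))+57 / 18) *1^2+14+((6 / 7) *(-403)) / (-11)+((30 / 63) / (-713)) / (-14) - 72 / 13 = 98871797099 / 2627891266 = 37.62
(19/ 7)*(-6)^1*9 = -1026/ 7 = -146.57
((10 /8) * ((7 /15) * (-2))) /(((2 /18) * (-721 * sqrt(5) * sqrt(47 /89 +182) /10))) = sqrt(89) /1957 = 0.00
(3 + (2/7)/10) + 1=141/35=4.03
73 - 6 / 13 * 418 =-1559 / 13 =-119.92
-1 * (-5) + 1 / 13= 66 / 13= 5.08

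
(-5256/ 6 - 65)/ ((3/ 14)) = -13174/ 3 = -4391.33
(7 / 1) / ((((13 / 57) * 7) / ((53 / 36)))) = 1007 / 156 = 6.46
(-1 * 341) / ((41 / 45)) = -15345 / 41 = -374.27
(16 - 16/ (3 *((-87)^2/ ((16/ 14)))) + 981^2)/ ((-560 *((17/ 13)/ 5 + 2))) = -1988595201385/ 2616936336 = -759.89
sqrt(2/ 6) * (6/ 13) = 2 * sqrt(3)/ 13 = 0.27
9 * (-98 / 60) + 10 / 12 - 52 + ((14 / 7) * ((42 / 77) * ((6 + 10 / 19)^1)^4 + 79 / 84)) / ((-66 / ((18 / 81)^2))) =-27097273070773 / 402341978115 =-67.35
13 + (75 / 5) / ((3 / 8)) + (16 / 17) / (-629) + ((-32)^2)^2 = 11212989881 / 10693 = 1048629.00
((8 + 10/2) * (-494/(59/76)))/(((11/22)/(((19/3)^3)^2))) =-1067716501.89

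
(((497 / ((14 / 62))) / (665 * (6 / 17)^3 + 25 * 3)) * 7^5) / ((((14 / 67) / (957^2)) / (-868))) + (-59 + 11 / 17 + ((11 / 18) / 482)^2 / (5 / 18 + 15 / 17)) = -1163322080898199799841720949979 / 861628575292920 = -1350143338157878.31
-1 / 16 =-0.06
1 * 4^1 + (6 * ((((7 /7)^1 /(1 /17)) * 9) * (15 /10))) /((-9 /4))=-608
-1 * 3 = -3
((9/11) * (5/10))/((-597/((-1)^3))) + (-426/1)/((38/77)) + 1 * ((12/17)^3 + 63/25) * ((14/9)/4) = -4403928758329/5108414575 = -862.09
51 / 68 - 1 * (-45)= 183 / 4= 45.75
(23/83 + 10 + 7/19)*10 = 167880/1577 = 106.46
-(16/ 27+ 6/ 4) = -113/ 54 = -2.09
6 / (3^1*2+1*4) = 3 / 5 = 0.60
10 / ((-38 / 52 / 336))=-87360 / 19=-4597.89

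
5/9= 0.56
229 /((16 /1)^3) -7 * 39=-1117979 /4096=-272.94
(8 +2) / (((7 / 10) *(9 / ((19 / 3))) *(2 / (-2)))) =-1900 / 189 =-10.05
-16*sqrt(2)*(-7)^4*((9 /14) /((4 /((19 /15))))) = -39102*sqrt(2) /5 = -11059.72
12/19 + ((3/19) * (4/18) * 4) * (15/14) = 104/133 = 0.78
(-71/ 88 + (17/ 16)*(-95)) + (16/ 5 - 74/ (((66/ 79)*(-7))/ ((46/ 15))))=-59.74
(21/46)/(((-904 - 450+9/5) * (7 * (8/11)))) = -0.00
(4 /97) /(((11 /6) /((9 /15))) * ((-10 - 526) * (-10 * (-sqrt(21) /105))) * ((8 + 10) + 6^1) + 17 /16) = -724500480 * sqrt(21) /1381168389760963 - 205632 /1381168389760963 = -0.00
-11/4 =-2.75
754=754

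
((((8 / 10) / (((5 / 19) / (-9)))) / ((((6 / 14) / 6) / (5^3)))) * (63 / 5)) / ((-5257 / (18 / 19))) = 81648 / 751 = 108.72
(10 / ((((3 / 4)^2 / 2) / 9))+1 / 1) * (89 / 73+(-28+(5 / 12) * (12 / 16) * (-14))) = -5840595 / 584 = -10001.02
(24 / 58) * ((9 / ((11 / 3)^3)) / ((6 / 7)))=3402 / 38599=0.09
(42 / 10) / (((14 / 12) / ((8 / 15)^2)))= 128 / 125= 1.02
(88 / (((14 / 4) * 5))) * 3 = 15.09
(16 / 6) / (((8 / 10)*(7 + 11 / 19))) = 95 / 216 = 0.44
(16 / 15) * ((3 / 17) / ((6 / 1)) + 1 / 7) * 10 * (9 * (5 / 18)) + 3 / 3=1997 / 357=5.59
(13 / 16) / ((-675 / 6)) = -13 / 1800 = -0.01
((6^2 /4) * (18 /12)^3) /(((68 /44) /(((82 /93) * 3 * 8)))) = 219186 /527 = 415.91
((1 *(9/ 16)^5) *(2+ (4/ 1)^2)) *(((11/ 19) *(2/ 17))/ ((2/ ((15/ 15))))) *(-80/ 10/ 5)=-5845851/ 105840640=-0.06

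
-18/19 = -0.95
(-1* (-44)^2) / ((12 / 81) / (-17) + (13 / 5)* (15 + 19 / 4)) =-17772480 / 471313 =-37.71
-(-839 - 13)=852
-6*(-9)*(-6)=-324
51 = 51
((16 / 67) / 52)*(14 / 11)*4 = 224 / 9581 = 0.02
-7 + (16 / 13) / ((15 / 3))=-439 / 65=-6.75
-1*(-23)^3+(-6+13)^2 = 12216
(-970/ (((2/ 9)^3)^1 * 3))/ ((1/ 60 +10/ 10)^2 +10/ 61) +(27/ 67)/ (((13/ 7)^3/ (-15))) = -952449316166115/ 38710540219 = -24604.39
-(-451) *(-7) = -3157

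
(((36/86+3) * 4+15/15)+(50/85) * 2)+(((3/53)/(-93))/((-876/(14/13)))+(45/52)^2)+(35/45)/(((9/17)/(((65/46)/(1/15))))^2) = 12833099539327122397/10158396935051664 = 1263.30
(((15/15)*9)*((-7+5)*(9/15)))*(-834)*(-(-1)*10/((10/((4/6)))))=30024/5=6004.80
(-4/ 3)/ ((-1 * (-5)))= -4/ 15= -0.27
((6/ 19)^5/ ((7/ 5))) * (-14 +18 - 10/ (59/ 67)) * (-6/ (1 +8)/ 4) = 401760/ 146089841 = 0.00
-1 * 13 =-13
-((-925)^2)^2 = -732094140625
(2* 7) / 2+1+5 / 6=53 / 6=8.83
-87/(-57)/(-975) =-29/18525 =-0.00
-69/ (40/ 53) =-3657/ 40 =-91.42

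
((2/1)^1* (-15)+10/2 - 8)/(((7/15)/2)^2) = -29700/49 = -606.12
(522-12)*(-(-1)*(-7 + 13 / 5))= -2244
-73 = -73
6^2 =36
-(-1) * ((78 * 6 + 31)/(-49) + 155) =7096/49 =144.82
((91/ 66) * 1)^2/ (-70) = -1183/ 43560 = -0.03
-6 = -6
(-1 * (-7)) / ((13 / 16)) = 112 / 13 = 8.62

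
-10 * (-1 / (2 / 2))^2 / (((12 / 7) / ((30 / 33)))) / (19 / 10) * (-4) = 7000 / 627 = 11.16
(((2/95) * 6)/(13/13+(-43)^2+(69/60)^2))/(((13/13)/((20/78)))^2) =32000/7133515857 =0.00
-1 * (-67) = 67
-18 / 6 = -3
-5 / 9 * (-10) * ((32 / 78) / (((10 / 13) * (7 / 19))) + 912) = 959120 / 189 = 5074.71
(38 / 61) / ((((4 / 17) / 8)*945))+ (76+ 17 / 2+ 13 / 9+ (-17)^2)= 43229929 / 115290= 374.97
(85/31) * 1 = 85/31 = 2.74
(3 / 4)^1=3 / 4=0.75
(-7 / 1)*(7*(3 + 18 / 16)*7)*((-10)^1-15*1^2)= 282975 / 8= 35371.88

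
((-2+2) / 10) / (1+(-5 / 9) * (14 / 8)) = 0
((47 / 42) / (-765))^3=-103823 / 33168984597000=-0.00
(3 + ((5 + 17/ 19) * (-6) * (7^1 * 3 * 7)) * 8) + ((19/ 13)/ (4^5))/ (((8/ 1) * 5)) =-420773682839/ 10117120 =-41590.26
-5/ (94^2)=-0.00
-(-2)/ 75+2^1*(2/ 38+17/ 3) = 5446/ 475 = 11.47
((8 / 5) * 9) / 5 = 72 / 25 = 2.88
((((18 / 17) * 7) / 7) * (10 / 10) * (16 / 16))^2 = 324 / 289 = 1.12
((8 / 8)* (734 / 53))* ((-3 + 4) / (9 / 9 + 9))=367 / 265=1.38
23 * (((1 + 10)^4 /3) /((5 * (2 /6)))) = 336743 /5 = 67348.60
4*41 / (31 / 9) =1476 / 31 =47.61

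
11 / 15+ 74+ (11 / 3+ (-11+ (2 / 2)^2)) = 342 / 5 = 68.40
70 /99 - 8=-722 /99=-7.29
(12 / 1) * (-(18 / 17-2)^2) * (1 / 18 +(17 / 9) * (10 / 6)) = -88576 / 2601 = -34.05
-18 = -18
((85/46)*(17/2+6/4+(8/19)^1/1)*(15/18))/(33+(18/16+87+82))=2244/28405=0.08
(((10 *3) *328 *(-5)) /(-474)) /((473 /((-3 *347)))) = -8536200 /37367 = -228.44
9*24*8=1728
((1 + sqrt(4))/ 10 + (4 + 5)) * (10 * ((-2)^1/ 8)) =-93/ 4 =-23.25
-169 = -169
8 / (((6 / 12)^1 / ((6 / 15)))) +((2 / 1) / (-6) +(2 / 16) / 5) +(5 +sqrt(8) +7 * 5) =2 * sqrt(2) +5531 / 120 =48.92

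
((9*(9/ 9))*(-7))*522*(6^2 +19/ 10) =-6231897/ 5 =-1246379.40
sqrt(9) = 3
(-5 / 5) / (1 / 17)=-17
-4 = -4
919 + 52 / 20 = 4608 / 5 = 921.60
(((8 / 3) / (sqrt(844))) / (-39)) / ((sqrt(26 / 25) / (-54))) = 0.12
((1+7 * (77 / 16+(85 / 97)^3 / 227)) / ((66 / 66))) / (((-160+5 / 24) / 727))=-50185634376561 / 317809166714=-157.91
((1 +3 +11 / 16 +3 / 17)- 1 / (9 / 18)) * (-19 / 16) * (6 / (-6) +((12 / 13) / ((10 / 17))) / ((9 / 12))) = -1050871 / 282880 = -3.71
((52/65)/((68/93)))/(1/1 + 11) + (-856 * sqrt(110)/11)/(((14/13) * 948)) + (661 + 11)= 228511/340 - 1391 * sqrt(110)/18249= 671.29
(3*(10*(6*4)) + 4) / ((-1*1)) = -724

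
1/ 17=0.06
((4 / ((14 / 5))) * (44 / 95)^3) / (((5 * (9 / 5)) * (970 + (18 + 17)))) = 170368 / 10856939625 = 0.00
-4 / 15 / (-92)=1 / 345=0.00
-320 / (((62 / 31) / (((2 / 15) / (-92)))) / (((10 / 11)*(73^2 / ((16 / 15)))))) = 266450 / 253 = 1053.16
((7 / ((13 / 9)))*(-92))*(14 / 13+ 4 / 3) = -1074.60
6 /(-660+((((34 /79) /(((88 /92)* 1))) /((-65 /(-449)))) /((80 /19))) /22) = -596481600 /65609640379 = -0.01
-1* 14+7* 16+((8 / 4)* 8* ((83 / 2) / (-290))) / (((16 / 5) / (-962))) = 45607 / 58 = 786.33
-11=-11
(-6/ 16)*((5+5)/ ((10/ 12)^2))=-5.40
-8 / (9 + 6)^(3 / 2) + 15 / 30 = 1 / 2 - 8 * sqrt(15) / 225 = 0.36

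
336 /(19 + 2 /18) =756 /43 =17.58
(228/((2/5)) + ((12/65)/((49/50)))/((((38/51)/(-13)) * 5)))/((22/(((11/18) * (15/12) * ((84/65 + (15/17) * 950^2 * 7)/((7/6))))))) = 19434084146118/205751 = 94454384.89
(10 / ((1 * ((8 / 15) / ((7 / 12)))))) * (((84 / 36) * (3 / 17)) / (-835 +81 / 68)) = -1225 / 226796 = -0.01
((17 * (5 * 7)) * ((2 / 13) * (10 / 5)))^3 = 13481272000 / 2197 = 6136218.48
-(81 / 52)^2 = -6561 / 2704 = -2.43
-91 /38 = -2.39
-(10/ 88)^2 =-0.01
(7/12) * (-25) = -175/12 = -14.58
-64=-64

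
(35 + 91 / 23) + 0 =896 / 23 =38.96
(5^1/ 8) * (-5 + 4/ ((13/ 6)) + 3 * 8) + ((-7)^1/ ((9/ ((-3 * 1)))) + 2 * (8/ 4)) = 6041/ 312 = 19.36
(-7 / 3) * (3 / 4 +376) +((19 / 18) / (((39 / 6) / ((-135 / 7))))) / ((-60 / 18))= -878.14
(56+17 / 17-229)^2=29584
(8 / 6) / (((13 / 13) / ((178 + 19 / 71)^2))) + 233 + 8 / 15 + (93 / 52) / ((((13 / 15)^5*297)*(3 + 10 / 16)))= 4960545123320688563 / 116428352848665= 42605.99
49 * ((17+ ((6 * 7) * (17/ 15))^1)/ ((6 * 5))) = 15827/ 150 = 105.51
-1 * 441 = -441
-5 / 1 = -5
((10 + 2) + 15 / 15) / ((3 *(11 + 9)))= 13 / 60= 0.22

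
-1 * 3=-3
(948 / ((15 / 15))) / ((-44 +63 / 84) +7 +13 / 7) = -8848 / 321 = -27.56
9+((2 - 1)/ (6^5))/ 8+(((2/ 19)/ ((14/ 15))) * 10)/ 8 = 9.14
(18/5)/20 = 9/50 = 0.18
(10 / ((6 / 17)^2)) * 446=35803.89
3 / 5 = 0.60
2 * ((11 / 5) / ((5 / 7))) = 154 / 25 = 6.16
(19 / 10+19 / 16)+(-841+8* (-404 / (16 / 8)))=-2453.91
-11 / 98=-0.11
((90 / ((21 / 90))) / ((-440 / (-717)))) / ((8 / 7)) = 96795 / 176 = 549.97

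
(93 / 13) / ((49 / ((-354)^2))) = 11654388 / 637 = 18295.74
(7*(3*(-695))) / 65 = -2919 / 13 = -224.54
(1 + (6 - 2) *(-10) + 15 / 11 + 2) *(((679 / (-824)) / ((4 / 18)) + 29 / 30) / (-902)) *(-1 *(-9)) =-9962043 / 10219660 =-0.97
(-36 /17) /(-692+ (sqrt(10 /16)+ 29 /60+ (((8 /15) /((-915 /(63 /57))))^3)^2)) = 26797784131713284857790509487075763103749169349670410156250000 * sqrt(10) /24205275619720727367872875978554571206646401458176970635226285323967+ 74124457427261060135631405255365427107664620767804028519531250000 /24205275619720727367872875978554571206646401458176970635226285323967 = 0.00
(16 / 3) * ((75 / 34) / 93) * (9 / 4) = 150 / 527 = 0.28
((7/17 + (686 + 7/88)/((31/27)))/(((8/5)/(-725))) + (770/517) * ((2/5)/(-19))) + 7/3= -269305998332539/993930432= -270950.55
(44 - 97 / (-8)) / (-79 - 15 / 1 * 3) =-449 / 992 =-0.45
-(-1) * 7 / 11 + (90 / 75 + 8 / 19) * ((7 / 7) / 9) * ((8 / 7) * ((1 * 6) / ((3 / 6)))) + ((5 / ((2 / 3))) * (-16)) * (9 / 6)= -554561 / 3135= -176.89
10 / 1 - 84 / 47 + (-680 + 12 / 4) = -31433 / 47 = -668.79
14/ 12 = 7/ 6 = 1.17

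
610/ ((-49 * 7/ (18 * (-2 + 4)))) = -21960/ 343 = -64.02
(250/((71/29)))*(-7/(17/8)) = -406000/1207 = -336.37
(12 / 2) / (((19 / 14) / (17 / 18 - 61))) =-15134 / 57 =-265.51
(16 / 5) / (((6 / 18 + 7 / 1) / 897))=21528 / 55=391.42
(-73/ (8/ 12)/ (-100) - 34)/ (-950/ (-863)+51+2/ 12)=-17038209/ 27064100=-0.63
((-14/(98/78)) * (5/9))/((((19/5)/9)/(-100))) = 195000/133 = 1466.17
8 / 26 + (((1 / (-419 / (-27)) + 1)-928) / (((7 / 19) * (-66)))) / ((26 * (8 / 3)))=5754499 / 6710704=0.86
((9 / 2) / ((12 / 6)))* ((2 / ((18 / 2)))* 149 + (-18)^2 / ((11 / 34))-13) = 101135 / 44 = 2298.52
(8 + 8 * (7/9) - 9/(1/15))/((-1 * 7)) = 17.25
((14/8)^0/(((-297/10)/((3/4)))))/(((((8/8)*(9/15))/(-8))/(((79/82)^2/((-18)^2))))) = 156025/161759268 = 0.00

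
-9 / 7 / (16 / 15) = -1.21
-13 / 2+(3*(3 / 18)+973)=967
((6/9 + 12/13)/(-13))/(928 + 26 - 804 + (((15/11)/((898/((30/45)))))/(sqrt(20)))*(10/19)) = -1091960526844/1339412872039255 + 5818142*sqrt(5)/20091193080588825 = -0.00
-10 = -10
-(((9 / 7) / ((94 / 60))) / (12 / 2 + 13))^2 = -72900 / 39075001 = -0.00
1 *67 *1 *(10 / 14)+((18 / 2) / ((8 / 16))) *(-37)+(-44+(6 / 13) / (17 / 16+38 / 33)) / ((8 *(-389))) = -7308301051 / 11823266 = -618.13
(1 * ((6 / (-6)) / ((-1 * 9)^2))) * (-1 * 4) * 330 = 440 / 27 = 16.30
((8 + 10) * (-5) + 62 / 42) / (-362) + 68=518795 / 7602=68.24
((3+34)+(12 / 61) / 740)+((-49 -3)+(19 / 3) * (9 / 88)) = -14252691 / 993080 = -14.35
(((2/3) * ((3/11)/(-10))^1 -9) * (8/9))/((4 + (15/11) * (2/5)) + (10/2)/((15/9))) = -3968/3735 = -1.06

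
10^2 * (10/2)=500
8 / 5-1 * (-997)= 4993 / 5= 998.60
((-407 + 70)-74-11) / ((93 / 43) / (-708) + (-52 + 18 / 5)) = 21412280 / 2455971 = 8.72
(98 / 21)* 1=14 / 3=4.67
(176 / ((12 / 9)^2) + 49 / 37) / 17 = 3712 / 629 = 5.90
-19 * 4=-76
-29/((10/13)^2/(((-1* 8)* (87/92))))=426387/1150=370.77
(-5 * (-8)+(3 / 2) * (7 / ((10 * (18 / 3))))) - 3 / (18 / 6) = 1567 / 40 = 39.18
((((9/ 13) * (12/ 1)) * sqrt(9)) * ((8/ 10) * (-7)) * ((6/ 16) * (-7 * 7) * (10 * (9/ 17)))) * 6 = 18003384/ 221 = 81463.28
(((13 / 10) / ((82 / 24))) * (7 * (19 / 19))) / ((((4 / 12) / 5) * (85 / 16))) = 26208 / 3485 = 7.52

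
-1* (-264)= 264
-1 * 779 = -779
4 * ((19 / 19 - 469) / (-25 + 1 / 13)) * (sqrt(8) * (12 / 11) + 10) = 982.87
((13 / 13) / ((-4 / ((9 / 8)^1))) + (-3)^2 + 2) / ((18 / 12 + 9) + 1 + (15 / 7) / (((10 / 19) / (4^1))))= 2401 / 6224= 0.39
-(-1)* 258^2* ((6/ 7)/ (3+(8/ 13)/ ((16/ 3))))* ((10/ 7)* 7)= 3845920/ 21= 183139.05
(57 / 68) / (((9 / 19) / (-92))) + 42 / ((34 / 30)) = -6413 / 51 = -125.75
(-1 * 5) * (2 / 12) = -5 / 6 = -0.83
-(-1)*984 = 984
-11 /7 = -1.57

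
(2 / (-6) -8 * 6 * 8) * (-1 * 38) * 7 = 306698 / 3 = 102232.67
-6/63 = -0.10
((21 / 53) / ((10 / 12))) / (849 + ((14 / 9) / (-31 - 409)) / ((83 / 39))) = 1380456 / 2464930837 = 0.00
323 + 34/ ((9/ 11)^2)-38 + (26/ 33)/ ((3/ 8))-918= -516877/ 891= -580.11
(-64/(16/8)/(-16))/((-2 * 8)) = -1/8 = -0.12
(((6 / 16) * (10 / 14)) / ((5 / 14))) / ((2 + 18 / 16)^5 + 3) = 24576 / 9863929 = 0.00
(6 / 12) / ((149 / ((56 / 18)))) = 14 / 1341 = 0.01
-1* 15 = -15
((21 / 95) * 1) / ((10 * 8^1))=21 / 7600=0.00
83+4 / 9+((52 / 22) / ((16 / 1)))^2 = 5817265 / 69696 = 83.47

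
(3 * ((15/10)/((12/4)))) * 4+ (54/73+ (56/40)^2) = 15877/1825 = 8.70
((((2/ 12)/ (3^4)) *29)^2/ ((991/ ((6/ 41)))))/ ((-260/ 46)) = -19343/ 207932392980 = -0.00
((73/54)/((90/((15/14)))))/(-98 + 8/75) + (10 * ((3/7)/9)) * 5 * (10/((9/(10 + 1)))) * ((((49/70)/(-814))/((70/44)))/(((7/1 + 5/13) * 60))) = -2955853/14786670528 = -0.00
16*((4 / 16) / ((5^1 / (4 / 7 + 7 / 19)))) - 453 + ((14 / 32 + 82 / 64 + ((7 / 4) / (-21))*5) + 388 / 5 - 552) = -59074091 / 63840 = -925.35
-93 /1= -93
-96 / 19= -5.05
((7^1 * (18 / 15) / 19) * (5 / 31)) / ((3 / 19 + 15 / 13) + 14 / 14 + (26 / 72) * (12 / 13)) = 117 / 4340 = 0.03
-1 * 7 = -7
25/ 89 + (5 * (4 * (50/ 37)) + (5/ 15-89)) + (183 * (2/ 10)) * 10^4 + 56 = 3615661061/ 9879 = 365994.64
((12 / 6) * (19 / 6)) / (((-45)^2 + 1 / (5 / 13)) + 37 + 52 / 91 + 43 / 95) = 2527 / 824184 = 0.00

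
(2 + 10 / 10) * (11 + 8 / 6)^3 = 50653 / 9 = 5628.11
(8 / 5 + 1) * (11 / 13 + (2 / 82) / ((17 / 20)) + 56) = 515343 / 3485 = 147.87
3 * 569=1707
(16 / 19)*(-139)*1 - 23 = -2661 / 19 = -140.05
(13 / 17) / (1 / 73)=949 / 17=55.82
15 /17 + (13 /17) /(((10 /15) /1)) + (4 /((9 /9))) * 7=1021 /34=30.03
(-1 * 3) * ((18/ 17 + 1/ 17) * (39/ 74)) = -2223/ 1258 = -1.77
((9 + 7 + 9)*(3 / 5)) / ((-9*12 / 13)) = -65 / 36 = -1.81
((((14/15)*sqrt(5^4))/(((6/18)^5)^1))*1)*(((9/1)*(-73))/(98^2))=-266085/686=-387.88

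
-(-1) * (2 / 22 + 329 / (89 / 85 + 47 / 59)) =178.54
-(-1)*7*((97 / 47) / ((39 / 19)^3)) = 4657261 / 2787993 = 1.67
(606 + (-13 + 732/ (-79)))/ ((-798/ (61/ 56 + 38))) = -100945735/ 3530352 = -28.59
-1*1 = -1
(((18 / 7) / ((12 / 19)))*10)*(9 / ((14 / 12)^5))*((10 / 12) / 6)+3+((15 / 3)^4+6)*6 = 448542261 / 117649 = 3812.55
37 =37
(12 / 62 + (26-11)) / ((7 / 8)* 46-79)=-1884 / 4805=-0.39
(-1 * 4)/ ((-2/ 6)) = 12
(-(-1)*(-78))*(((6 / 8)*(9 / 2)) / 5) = -1053 / 20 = -52.65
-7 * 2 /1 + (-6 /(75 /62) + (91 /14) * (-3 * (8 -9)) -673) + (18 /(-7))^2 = -1631327 /2450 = -665.85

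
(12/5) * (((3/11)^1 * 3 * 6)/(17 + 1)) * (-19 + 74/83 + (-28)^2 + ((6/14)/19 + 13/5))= 503.03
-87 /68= -1.28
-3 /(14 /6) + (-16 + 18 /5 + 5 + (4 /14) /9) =-2726 /315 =-8.65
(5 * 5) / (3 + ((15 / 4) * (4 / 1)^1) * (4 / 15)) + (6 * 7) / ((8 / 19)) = 103.32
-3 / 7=-0.43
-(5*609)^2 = -9272025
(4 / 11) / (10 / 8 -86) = -16 / 3729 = -0.00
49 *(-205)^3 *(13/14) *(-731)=573086730125/2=286543365062.50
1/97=0.01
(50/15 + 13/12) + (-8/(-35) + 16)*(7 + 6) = 90463/420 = 215.39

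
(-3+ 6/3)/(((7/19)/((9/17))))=-171/119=-1.44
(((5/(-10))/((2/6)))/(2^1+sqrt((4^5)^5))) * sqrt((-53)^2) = -159/67108868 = -0.00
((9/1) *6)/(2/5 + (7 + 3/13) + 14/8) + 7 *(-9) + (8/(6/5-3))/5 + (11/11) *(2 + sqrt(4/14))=-136907/2439 + sqrt(14)/7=-55.60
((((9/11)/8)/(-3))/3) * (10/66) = -5/2904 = -0.00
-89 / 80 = -1.11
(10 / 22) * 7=35 / 11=3.18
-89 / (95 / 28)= -2492 / 95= -26.23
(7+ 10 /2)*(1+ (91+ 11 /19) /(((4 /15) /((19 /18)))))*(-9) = -39258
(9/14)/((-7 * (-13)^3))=9/215306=0.00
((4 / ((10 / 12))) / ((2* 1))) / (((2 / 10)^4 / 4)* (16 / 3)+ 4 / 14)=15750 / 1889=8.34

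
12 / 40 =3 / 10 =0.30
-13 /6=-2.17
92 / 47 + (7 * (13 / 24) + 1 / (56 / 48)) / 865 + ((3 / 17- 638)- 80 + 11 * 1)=-81841856141 / 116110680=-704.86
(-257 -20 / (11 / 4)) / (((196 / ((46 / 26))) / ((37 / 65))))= -2473857 / 1821820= -1.36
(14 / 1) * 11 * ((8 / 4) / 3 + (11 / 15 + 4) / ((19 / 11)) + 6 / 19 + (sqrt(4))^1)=881.31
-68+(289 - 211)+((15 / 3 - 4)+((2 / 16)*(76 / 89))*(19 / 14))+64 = 187261 / 2492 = 75.14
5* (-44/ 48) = -55/ 12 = -4.58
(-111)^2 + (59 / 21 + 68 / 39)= 3364876 / 273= 12325.55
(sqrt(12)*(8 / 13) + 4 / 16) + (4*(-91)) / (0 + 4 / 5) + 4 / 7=-12717 / 28 + 16*sqrt(3) / 13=-452.05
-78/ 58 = -39/ 29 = -1.34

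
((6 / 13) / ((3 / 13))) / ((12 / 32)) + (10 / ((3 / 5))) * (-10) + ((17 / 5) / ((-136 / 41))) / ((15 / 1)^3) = -21780041 / 135000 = -161.33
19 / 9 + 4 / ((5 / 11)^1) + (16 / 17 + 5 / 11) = 103562 / 8415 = 12.31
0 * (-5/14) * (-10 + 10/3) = 0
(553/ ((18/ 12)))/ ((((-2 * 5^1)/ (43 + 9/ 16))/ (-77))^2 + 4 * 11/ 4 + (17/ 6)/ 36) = 33.28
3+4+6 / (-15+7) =25 / 4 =6.25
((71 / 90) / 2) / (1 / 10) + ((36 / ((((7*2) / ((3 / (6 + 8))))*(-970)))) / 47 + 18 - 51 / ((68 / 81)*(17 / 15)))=-21641011387 / 683576460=-31.66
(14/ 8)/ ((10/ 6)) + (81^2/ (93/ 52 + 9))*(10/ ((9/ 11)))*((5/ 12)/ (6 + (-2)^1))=263607/ 340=775.31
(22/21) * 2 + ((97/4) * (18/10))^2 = 1907.42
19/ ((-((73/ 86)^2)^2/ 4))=-4157262016/ 28398241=-146.39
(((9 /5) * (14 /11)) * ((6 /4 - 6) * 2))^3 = -1458274104 /166375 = -8764.98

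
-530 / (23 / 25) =-13250 / 23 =-576.09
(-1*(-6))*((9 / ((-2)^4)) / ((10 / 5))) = 27 / 16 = 1.69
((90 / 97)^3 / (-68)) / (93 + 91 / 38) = -55404 / 449947789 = -0.00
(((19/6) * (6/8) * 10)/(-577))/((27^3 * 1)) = -95/45428364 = -0.00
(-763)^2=582169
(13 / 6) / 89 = 13 / 534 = 0.02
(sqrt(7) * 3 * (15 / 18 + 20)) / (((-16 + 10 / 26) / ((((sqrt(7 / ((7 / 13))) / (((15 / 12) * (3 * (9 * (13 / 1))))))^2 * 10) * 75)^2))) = -1600000 * sqrt(7) / 155830311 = -0.03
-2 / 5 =-0.40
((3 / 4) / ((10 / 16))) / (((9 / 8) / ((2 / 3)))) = 32 / 45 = 0.71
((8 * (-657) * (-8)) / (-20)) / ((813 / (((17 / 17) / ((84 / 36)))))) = -1.11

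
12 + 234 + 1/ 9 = 2215/ 9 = 246.11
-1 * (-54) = 54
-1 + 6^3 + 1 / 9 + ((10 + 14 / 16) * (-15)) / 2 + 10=20671 / 144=143.55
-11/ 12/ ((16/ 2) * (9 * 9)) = -11/ 7776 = -0.00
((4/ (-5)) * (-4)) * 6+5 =121/ 5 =24.20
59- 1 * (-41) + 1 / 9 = 901 / 9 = 100.11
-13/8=-1.62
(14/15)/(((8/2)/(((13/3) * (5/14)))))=0.36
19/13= 1.46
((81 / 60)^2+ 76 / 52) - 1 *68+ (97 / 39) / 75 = -605431 / 9360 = -64.68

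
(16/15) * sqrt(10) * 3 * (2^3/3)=128 * sqrt(10)/15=26.98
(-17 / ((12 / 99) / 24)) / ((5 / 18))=-60588 / 5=-12117.60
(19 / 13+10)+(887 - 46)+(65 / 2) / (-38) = 841387 / 988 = 851.61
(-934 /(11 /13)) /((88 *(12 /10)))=-30355 /2904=-10.45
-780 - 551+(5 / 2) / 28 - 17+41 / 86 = -1347.43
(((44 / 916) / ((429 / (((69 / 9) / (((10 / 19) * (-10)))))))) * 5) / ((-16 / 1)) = 437 / 8573760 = 0.00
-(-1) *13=13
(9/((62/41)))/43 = 369/2666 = 0.14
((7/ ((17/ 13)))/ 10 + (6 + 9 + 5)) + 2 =3831/ 170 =22.54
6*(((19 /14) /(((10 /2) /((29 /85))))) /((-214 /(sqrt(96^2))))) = -79344 /318325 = -0.25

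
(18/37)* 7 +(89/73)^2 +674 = 133859133/197173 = 678.89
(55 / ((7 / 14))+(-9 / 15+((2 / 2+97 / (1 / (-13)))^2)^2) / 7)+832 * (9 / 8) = 12602368836607 / 35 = 360067681045.91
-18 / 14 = -9 / 7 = -1.29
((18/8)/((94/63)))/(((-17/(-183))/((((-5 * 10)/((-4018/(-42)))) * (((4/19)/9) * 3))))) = -370575/622421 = -0.60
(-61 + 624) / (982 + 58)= 563 / 1040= 0.54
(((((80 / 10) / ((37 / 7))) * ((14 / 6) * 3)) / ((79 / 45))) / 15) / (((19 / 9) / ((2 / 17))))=21168 / 944129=0.02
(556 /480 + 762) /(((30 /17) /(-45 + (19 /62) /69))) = -299678265913 /15400800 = -19458.62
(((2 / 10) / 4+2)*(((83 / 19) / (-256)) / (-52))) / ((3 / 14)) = 23821 / 7587840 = 0.00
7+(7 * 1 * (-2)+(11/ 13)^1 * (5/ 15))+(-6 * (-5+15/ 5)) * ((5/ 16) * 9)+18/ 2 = 5621/ 156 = 36.03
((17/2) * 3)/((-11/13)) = -663/22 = -30.14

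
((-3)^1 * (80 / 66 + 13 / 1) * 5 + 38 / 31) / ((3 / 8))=-578216 / 1023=-565.22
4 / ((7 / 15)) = 60 / 7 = 8.57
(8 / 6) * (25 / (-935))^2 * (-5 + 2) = -100 / 34969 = -0.00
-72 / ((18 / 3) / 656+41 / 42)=-495936 / 6787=-73.07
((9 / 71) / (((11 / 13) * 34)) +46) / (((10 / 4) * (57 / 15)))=1221601 / 252263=4.84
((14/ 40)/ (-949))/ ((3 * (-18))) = 7/ 1024920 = 0.00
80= 80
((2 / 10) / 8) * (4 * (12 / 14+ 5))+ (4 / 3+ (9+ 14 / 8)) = 5321 / 420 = 12.67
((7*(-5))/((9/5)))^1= -175/9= -19.44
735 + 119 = 854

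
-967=-967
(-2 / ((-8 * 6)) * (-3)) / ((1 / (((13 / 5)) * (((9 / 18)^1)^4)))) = -13 / 640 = -0.02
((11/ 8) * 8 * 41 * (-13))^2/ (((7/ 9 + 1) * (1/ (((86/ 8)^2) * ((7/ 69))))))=1334737905501/ 5888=226687823.62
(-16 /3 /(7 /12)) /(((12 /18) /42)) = -576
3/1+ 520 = 523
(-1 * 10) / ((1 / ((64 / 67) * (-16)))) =10240 / 67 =152.84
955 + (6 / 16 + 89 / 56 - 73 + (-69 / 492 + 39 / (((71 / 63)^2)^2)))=13244372731461 / 14586304894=908.00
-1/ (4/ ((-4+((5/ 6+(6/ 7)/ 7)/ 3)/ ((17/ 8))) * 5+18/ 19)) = 1303567/ 284886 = 4.58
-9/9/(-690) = 1/690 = 0.00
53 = 53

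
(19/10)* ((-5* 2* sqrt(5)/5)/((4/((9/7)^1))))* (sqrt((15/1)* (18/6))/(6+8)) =-513/392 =-1.31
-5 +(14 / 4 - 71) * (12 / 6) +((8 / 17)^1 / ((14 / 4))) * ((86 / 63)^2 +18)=-64862132 / 472311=-137.33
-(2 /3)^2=-4 /9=-0.44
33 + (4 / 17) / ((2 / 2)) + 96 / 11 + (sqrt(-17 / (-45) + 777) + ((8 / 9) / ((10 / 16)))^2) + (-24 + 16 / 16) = 7946602 / 378675 + sqrt(174910) / 15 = 48.87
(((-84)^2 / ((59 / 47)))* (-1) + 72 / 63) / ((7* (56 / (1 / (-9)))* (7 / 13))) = 2.96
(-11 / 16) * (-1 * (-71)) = -781 / 16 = -48.81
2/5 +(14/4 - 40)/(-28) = 477/280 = 1.70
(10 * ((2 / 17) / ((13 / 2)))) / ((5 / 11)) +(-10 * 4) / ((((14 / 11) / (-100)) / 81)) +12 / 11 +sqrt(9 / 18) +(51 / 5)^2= sqrt(2) / 2 +108345944717 / 425425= 254677.66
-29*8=-232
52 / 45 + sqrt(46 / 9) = 52 / 45 + sqrt(46) / 3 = 3.42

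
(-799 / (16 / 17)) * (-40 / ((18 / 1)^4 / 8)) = 67915 / 26244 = 2.59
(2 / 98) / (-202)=-1 / 9898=-0.00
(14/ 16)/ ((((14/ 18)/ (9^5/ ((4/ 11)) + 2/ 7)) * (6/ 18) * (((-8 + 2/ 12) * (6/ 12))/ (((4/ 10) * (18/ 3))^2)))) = -6629206698/ 8225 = -805982.58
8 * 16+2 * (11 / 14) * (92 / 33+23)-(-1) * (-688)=-10909 / 21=-519.48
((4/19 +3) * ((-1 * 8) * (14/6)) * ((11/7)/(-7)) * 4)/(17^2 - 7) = 10736/56259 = 0.19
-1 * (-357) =357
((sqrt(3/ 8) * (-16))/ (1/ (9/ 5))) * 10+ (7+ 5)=12 - 72 * sqrt(6)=-164.36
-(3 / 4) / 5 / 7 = -3 / 140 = -0.02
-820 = -820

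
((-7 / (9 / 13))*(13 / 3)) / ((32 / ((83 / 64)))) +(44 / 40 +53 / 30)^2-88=-112745669 / 1382400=-81.56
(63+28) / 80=91 / 80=1.14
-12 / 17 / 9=-4 / 51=-0.08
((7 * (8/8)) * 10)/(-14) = -5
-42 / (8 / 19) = -399 / 4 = -99.75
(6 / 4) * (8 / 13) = 12 / 13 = 0.92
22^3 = 10648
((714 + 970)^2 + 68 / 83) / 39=235376116 / 3237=72714.28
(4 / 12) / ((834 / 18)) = 1 / 139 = 0.01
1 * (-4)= -4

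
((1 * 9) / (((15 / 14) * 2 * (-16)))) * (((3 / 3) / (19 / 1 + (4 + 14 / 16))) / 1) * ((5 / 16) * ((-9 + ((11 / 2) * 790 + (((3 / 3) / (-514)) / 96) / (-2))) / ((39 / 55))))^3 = -2281324076325778441085690313915625 / 29736436308929230701330432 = -76718139.75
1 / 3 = 0.33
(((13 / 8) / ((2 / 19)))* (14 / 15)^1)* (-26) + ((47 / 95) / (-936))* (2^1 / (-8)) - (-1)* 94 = -99809689 / 355680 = -280.62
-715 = -715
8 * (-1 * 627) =-5016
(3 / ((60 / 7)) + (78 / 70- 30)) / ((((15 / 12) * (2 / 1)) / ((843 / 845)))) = -673557 / 59150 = -11.39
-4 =-4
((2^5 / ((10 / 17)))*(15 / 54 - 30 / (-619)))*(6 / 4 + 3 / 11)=642668 / 20427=31.46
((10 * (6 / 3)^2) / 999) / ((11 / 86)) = 3440 / 10989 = 0.31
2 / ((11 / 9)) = 18 / 11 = 1.64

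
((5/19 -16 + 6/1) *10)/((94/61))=-56425/893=-63.19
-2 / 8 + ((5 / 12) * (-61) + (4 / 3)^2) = -215 / 9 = -23.89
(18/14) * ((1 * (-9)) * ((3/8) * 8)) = -243/7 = -34.71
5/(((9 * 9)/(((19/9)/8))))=95/5832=0.02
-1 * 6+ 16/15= -74/15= -4.93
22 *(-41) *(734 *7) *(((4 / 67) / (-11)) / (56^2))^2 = -15047 / 1083967808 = -0.00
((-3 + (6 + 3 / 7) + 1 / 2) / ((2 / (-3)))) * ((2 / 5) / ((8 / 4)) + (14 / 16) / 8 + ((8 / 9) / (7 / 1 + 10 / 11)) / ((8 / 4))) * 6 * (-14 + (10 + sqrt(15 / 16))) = 1007567 / 19488 - 1007567 * sqrt(15) / 311808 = 39.19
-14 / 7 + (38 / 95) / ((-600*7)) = -21001 / 10500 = -2.00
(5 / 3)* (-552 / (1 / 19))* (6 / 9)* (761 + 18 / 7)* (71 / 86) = -6633572600 / 903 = -7346149.06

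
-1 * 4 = -4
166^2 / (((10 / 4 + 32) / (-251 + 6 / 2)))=-13667776 / 69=-198083.71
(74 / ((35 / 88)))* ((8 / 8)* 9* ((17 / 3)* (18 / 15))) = 11386.70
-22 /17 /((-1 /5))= 110 /17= 6.47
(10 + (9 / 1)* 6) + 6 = 70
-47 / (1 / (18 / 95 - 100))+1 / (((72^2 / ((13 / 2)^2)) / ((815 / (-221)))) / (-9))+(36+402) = 5129.37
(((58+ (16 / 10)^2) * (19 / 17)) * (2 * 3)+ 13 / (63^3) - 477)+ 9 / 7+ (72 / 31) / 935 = -69.60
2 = 2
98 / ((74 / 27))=1323 / 37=35.76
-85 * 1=-85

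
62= 62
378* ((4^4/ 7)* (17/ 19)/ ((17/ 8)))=110592/ 19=5820.63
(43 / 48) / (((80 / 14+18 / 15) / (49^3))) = 15242.92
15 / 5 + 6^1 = 9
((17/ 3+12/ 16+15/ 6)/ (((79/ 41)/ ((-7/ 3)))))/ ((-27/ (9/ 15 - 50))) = -7585123/ 383940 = -19.76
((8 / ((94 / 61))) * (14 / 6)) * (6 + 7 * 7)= 93940 / 141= 666.24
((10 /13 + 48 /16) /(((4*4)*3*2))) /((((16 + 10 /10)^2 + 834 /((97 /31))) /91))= 33271 /5173152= 0.01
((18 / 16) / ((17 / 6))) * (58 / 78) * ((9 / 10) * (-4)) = -2349 / 2210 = -1.06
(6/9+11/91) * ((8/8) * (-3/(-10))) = 43/182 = 0.24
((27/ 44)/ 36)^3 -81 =-441593829/ 5451776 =-81.00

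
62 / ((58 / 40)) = 1240 / 29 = 42.76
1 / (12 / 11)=11 / 12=0.92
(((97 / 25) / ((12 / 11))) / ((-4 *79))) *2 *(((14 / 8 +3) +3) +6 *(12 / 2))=-7469 / 7584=-0.98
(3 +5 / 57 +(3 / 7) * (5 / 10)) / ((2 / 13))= 34255 / 1596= 21.46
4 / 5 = 0.80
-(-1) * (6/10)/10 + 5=253/50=5.06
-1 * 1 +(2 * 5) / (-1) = -11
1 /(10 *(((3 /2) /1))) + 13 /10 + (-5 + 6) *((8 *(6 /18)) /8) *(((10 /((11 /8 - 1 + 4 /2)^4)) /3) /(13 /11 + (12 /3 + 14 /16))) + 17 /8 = 87456773101 /25005993480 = 3.50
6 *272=1632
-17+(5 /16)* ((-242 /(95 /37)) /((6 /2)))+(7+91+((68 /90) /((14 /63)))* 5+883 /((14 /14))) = 442859 /456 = 971.18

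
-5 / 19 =-0.26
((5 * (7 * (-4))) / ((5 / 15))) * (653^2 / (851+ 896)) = -179091780 / 1747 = -102513.90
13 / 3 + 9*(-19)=-500 / 3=-166.67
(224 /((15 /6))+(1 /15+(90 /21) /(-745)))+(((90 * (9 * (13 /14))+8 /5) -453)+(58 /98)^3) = 102709430084 /262945515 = 390.61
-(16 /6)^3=-512 /27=-18.96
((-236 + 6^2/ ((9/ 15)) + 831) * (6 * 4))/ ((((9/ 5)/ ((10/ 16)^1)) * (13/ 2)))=32750/ 39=839.74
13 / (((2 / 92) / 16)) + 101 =9669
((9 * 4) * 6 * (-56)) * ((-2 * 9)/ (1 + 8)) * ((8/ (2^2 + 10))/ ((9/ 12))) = 18432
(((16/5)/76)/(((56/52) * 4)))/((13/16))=8/665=0.01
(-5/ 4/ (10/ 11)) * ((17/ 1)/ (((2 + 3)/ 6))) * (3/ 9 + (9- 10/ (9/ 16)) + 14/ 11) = 1207/ 6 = 201.17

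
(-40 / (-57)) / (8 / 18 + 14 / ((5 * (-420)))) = 6000 / 3743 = 1.60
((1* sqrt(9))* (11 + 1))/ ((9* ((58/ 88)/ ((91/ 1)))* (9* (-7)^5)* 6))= -1144/ 1879983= -0.00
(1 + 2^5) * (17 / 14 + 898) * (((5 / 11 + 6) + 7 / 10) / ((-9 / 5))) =-9907543 / 84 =-117946.94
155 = 155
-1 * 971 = -971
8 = 8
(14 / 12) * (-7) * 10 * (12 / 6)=-490 / 3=-163.33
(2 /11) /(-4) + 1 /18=1 /99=0.01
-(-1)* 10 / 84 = 5 / 42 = 0.12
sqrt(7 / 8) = sqrt(14) / 4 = 0.94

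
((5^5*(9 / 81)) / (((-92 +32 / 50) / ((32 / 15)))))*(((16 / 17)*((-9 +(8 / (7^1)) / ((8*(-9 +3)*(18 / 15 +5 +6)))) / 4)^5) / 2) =101952767934237702367859375 / 462875723071950585696768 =220.26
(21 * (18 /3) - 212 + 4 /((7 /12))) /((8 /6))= -831 /14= -59.36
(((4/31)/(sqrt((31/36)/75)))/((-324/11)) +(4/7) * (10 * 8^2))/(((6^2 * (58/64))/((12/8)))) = 10240/609 -440 * sqrt(93)/2257389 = 16.81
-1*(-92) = 92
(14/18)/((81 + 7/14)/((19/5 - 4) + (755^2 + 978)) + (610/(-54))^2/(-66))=-106840333908/265568070895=-0.40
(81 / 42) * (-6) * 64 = -5184 / 7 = -740.57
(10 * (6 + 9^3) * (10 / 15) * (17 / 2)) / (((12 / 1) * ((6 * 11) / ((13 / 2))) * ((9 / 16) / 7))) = 3790150 / 891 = 4253.82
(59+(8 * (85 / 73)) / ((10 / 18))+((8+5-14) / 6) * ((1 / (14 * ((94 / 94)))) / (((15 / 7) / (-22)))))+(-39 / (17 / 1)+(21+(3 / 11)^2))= 1279411471 / 13514490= 94.67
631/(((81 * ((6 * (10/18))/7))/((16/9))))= 29.08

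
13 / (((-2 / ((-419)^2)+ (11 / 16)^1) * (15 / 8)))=292133504 / 28967085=10.09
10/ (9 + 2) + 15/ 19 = 355/ 209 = 1.70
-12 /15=-4 /5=-0.80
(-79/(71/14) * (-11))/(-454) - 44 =-715231/16117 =-44.38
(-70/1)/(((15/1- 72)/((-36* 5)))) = -4200/19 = -221.05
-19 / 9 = -2.11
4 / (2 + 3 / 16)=64 / 35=1.83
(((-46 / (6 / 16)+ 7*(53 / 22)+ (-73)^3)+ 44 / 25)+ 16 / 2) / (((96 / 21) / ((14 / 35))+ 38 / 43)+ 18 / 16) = -773011971284 / 26694525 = -28957.70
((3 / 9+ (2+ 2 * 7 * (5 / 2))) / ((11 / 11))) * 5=560 / 3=186.67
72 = 72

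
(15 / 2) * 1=15 / 2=7.50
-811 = -811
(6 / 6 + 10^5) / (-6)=-100001 / 6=-16666.83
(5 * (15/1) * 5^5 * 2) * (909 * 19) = 8095781250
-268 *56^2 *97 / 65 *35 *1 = -570664192 / 13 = -43897245.54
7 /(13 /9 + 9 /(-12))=252 /25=10.08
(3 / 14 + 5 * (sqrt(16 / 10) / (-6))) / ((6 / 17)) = 17 / 28- 17 * sqrt(10) / 18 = -2.38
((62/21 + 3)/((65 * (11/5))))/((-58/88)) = -0.06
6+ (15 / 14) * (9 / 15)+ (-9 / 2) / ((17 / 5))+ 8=13.32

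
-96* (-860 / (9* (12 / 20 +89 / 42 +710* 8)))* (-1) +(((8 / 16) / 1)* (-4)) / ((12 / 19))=-34232449 / 7160226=-4.78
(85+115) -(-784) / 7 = 312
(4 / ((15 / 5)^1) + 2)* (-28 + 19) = -30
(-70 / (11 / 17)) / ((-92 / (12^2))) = 42840 / 253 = 169.33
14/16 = 7/8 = 0.88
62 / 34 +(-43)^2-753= 18663 / 17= 1097.82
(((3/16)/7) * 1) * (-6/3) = -3/56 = -0.05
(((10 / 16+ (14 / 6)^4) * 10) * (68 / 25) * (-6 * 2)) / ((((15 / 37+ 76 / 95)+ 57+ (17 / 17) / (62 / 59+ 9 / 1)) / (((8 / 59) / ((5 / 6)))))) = -468197770304 / 16982280045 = -27.57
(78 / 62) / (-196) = -39 / 6076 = -0.01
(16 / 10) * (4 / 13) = 32 / 65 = 0.49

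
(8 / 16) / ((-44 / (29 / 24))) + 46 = 97123 / 2112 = 45.99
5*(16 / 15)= 16 / 3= 5.33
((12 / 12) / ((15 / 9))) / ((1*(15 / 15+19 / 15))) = 9 / 34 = 0.26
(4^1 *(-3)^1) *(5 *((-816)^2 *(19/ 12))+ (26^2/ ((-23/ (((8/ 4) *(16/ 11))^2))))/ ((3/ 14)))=-176003574016/ 2783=-63242390.95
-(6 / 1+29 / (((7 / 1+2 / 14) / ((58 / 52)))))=-13687 / 1300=-10.53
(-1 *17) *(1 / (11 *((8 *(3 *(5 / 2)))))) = -17 / 660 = -0.03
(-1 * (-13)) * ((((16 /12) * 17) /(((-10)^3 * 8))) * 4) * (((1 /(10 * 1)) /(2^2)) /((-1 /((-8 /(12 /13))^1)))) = -2873 /90000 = -0.03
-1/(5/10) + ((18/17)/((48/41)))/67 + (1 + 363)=3298667/9112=362.01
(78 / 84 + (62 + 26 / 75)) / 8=66439 / 8400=7.91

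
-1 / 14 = -0.07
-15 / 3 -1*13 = -18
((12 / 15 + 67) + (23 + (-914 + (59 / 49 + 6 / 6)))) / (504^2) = -8381 / 2593080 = -0.00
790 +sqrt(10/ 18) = sqrt(5)/ 3 +790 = 790.75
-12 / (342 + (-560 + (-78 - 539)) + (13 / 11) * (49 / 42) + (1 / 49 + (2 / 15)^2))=2910600 / 202185563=0.01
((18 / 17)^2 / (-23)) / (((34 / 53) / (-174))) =1493964 / 112999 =13.22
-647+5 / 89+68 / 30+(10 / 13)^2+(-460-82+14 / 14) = -267373051 / 225615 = -1185.09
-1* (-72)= 72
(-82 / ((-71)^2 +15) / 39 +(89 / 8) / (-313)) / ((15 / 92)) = -25522387 / 115722360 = -0.22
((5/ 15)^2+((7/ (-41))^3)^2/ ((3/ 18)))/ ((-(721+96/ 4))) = -4756457287/ 31849448935905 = -0.00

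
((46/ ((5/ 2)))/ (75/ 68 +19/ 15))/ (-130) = -9384/ 157105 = -0.06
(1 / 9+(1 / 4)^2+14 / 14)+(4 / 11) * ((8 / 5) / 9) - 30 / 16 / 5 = 2279 / 2640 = 0.86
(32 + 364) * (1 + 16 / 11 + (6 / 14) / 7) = 48816 / 49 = 996.24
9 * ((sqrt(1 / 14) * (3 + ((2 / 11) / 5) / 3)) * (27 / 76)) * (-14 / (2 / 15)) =-120771 * sqrt(14) / 1672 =-270.27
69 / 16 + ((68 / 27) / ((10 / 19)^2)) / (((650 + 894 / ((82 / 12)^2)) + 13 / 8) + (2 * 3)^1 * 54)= 624385792291 / 144478911600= 4.32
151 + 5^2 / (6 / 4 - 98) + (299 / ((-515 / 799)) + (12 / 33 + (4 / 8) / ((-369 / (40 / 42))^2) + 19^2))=48.22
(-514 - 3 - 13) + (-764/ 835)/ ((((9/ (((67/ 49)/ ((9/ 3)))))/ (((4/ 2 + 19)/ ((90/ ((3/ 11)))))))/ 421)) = -4611082324/ 8679825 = -531.24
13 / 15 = 0.87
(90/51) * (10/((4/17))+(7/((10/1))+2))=1356/17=79.76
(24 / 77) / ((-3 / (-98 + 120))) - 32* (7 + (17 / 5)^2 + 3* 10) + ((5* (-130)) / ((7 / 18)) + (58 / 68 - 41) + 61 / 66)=-3266.86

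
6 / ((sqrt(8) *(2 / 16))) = 12 *sqrt(2) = 16.97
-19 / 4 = -4.75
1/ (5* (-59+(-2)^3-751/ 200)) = -40/ 14151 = -0.00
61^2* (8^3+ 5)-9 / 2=3847505 / 2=1923752.50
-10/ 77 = -0.13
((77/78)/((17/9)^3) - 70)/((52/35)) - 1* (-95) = 318722505/6642376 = 47.98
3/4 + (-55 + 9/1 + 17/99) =-17851/396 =-45.08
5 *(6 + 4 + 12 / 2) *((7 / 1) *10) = 5600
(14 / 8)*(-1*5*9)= -315 / 4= -78.75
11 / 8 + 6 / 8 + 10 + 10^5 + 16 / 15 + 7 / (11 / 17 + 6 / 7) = 2148383317 / 21480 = 100017.85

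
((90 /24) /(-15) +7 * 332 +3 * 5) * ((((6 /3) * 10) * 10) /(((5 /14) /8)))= 10477600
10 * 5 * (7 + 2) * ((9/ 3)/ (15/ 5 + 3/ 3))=675/ 2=337.50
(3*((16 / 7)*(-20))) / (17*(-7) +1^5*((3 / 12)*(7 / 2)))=512 / 441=1.16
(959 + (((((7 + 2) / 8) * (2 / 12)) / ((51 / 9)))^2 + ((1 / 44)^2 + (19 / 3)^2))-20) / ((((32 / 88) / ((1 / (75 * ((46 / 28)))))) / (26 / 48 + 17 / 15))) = 36997401644917 / 1010769408000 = 36.60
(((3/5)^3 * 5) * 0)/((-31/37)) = 0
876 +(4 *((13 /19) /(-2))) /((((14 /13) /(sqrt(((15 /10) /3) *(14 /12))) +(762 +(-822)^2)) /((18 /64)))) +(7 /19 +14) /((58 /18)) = 507 *sqrt(21) /1959049042699856 +100042035643995471987 /113624844476591648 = 880.46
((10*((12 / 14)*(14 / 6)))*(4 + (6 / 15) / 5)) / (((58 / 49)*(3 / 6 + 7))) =6664 / 725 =9.19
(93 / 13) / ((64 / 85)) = 7905 / 832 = 9.50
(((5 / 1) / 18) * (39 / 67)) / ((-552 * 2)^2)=65 / 489964032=0.00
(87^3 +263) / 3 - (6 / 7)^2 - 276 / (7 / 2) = 32267834 / 147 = 219509.07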